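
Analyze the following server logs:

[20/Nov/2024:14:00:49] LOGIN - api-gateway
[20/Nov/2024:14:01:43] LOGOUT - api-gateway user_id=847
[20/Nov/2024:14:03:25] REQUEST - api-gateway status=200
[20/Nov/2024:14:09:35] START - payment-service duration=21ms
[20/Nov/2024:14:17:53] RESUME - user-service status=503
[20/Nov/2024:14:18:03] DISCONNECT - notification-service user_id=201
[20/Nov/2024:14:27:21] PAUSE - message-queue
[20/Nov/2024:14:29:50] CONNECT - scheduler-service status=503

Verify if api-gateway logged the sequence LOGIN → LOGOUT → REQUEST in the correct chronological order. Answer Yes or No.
Yes

To verify sequence order:

1. Find all events in sequence LOGIN → LOGOUT → REQUEST for api-gateway
2. Extract their timestamps
3. Check if timestamps are in ascending order
4. Result: Yes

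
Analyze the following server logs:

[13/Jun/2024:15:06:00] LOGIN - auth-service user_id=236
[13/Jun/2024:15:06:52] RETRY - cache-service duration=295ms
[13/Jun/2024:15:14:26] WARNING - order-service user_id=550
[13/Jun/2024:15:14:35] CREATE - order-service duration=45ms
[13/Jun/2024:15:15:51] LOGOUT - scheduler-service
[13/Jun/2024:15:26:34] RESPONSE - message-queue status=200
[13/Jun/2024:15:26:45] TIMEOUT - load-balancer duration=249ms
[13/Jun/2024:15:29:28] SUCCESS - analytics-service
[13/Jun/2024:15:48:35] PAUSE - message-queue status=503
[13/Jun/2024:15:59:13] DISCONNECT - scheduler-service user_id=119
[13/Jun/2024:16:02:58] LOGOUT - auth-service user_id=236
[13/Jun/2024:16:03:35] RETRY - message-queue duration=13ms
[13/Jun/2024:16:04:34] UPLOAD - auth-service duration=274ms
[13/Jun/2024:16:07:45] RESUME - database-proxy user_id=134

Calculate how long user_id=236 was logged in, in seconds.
3418

To calculate session duration:

1. Find LOGIN event for user_id=236: 13/Jun/2024:15:06:00
2. Find LOGOUT event for user_id=236: 13/Jun/2024:16:02:58
3. Session duration: 13/Jun/2024:16:02:58 - 13/Jun/2024:15:06:00 = 3418 seconds (56 minutes)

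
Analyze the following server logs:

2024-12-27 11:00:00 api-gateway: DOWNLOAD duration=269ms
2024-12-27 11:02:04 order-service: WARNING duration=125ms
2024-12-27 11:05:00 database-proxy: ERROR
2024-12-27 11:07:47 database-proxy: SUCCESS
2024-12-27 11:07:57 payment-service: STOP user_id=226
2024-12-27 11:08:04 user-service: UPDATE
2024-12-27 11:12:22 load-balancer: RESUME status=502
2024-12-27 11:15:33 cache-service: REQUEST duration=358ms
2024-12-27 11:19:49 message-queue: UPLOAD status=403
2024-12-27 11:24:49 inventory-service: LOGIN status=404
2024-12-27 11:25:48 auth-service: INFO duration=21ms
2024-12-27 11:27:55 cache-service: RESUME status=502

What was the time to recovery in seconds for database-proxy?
167

To calculate recovery time:

1. Find ERROR event for database-proxy: 2024-12-27 11:05:00
2. Find next SUCCESS event for database-proxy: 2024-12-27 11:07:47
3. Recovery time: 2024-12-27 11:07:47 - 2024-12-27 11:05:00 = 167 seconds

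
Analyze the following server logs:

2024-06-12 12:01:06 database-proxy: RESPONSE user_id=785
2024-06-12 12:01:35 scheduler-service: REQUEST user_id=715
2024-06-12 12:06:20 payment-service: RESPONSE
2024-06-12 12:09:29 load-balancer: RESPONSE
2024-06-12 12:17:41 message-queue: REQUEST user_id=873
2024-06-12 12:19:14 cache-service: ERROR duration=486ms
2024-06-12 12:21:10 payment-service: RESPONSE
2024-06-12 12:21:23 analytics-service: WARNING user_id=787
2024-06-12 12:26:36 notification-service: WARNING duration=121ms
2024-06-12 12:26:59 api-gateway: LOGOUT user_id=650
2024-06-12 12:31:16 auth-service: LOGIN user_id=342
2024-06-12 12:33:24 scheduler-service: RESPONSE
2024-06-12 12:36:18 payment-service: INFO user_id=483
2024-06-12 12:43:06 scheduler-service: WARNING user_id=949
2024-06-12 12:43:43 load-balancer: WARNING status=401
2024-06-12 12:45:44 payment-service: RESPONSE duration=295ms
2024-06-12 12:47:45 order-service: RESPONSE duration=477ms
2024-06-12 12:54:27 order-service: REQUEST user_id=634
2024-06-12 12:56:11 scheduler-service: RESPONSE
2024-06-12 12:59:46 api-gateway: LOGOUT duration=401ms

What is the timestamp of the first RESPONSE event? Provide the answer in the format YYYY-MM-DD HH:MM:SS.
2024-06-12 12:01:06

To find the first event:

1. Filter for all RESPONSE events
2. Sort by timestamp
3. Select the first one
4. Timestamp: 2024-06-12 12:01:06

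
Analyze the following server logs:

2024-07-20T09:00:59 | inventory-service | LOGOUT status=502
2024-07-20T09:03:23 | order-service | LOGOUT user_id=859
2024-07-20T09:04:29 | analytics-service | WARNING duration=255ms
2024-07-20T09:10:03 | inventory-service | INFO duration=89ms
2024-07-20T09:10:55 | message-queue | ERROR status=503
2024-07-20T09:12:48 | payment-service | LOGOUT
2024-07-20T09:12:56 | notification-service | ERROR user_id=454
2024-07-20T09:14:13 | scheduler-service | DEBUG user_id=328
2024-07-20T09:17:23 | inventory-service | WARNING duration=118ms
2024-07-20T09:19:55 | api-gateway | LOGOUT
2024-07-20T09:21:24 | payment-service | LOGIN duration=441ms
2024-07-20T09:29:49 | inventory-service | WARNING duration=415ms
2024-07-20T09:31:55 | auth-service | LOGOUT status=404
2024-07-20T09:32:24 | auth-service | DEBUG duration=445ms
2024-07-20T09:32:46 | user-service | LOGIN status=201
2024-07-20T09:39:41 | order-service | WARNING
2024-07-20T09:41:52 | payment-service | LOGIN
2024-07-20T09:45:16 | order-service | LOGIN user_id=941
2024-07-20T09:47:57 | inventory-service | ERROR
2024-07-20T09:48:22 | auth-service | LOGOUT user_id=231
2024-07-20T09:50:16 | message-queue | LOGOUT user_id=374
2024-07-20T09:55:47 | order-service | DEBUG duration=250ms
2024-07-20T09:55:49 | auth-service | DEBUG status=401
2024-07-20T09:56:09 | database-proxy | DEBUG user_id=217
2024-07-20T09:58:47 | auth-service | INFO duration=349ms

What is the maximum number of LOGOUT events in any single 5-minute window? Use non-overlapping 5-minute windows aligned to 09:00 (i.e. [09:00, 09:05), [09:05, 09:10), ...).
2

To find the burst window:

1. Divide the log period into non-overlapping 5-minute windows starting at 09:00
2. Count LOGOUT events in each window
3. Find the window with maximum count
4. Maximum events in a window: 2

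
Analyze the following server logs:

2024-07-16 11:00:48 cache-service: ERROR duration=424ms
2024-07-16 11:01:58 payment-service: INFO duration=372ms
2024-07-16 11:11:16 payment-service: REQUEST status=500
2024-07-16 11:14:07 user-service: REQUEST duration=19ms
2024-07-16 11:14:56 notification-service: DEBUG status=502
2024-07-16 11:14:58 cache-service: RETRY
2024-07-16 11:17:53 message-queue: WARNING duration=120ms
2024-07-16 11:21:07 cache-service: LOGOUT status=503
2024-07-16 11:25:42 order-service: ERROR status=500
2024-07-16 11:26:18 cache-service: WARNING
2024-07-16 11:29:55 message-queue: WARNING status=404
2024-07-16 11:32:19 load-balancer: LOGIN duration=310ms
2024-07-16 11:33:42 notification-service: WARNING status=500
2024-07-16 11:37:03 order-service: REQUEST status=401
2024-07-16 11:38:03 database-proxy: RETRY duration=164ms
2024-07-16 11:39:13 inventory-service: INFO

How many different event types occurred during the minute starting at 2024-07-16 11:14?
3

To count unique event types:

1. Filter events in the minute starting at 2024-07-16 11:14
2. Extract event types from matching entries
3. Count unique types: 3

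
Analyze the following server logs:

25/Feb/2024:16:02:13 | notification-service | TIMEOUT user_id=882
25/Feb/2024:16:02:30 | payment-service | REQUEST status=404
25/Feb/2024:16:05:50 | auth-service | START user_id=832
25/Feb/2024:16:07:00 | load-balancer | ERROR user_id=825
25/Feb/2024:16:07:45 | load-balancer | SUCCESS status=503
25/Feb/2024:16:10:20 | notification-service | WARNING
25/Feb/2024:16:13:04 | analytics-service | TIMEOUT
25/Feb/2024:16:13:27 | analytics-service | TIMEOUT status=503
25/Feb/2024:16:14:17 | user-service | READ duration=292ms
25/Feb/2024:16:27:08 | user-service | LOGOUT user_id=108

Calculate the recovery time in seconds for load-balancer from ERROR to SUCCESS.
45

To calculate recovery time:

1. Find ERROR event for load-balancer: 25/Feb/2024:16:07:00
2. Find next SUCCESS event for load-balancer: 25/Feb/2024:16:07:45
3. Recovery time: 25/Feb/2024:16:07:45 - 25/Feb/2024:16:07:00 = 45 seconds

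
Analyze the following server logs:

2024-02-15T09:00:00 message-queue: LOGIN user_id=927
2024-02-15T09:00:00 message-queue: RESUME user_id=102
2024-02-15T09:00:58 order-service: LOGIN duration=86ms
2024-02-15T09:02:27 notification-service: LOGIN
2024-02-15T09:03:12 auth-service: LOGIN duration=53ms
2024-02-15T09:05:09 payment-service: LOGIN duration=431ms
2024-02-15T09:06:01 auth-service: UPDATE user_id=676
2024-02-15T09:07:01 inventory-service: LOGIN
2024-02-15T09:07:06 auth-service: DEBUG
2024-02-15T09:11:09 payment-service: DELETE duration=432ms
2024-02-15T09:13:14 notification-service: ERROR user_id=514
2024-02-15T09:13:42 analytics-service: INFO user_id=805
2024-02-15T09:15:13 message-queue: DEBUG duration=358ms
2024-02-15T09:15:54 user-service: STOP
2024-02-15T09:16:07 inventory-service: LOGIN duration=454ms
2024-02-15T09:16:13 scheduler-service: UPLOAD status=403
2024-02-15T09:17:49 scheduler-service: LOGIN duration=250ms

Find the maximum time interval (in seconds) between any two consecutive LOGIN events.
546

To find the longest gap:

1. Extract all LOGIN events in chronological order
2. Calculate time differences between consecutive events
3. Find the maximum difference
4. Longest gap: 546 seconds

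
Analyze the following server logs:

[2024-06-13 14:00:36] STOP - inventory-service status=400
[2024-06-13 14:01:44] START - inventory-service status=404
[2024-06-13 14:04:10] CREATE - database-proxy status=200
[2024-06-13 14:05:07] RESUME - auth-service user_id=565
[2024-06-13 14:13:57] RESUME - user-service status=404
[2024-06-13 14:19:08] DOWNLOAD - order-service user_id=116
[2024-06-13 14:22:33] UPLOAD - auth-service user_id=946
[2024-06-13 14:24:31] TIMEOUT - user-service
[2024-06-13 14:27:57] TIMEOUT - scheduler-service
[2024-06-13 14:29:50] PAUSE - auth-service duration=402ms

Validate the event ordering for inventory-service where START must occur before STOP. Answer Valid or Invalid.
Invalid

To validate ordering:

1. Required order: START → STOP
2. Rule: START must occur before STOP
3. Check actual order of events for inventory-service
4. Result: Invalid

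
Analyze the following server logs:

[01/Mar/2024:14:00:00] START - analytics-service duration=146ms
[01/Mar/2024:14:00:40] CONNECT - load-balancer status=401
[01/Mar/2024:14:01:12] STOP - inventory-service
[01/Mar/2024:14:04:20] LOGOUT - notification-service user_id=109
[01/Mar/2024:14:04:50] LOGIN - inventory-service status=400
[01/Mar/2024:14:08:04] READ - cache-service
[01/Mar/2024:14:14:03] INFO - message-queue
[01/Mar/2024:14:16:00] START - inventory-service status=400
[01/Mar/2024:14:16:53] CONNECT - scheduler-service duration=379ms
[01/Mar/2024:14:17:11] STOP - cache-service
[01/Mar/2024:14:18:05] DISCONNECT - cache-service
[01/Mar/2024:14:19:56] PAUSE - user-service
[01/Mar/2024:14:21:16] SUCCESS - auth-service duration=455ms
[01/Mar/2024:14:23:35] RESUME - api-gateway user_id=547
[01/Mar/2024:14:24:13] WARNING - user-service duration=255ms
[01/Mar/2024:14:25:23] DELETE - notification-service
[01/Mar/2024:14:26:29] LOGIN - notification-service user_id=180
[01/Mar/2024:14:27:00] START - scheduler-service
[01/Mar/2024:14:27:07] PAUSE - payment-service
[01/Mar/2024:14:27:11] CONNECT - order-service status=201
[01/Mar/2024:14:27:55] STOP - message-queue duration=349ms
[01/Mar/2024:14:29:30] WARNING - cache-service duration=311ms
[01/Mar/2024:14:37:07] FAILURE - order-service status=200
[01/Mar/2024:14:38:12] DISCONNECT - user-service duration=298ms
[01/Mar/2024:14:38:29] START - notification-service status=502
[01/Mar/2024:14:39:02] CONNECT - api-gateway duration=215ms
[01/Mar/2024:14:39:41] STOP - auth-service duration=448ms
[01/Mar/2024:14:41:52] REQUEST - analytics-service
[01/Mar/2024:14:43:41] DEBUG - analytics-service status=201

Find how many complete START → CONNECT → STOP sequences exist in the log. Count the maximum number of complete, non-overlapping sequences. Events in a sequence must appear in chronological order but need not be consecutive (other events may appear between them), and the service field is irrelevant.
4

To count sequences:

1. Look for pattern: START → CONNECT → STOP
2. Greedily scan the log in chronological order, matching each sequence element in turn (ignoring service)
3. Each time the full pattern completes, increment the count and restart matching from the next event
4. Complete non-overlapping sequences found: 4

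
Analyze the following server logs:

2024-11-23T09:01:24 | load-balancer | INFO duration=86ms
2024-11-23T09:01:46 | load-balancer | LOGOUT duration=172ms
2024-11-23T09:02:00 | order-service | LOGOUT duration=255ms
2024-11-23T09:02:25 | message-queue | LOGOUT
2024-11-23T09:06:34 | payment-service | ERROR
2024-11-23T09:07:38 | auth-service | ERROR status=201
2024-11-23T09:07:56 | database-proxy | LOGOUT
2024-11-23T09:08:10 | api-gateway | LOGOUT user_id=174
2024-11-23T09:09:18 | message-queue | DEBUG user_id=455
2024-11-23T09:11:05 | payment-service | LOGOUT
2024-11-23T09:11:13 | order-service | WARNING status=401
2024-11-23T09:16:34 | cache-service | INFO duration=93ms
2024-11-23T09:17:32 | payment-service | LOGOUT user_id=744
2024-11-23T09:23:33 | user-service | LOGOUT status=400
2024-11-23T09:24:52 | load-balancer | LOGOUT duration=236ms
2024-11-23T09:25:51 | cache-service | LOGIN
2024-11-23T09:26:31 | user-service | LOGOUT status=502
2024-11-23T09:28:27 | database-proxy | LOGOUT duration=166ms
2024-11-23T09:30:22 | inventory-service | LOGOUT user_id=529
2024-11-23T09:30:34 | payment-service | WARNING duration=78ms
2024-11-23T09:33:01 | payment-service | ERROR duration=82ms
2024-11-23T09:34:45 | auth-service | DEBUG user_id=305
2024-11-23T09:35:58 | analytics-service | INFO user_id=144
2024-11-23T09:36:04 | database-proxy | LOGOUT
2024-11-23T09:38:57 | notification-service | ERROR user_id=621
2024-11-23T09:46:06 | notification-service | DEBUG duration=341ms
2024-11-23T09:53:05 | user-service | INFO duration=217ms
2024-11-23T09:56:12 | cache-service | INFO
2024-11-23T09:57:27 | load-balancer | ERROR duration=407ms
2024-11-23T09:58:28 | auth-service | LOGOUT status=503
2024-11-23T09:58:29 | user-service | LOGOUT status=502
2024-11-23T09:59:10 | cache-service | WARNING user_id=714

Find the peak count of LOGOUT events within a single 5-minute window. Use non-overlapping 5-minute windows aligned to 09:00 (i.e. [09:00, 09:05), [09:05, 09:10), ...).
3

To find the burst window:

1. Divide the log period into non-overlapping 5-minute windows starting at 09:00
2. Count LOGOUT events in each window
3. Find the window with maximum count
4. Maximum events in a window: 3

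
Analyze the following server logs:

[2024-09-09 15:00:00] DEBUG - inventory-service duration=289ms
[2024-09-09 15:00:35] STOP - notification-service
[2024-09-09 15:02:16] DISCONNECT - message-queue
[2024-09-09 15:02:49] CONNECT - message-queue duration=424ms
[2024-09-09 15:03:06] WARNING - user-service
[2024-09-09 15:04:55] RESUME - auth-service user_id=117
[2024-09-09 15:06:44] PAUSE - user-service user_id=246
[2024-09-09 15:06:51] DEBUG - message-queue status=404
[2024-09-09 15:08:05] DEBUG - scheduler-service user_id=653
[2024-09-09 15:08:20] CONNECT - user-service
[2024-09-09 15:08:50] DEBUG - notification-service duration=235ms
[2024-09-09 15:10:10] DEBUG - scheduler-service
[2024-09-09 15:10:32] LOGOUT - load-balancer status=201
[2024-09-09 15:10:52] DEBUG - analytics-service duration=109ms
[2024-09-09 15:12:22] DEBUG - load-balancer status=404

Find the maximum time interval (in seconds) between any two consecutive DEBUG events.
411

To find the longest gap:

1. Extract all DEBUG events in chronological order
2. Calculate time differences between consecutive events
3. Find the maximum difference
4. Longest gap: 411 seconds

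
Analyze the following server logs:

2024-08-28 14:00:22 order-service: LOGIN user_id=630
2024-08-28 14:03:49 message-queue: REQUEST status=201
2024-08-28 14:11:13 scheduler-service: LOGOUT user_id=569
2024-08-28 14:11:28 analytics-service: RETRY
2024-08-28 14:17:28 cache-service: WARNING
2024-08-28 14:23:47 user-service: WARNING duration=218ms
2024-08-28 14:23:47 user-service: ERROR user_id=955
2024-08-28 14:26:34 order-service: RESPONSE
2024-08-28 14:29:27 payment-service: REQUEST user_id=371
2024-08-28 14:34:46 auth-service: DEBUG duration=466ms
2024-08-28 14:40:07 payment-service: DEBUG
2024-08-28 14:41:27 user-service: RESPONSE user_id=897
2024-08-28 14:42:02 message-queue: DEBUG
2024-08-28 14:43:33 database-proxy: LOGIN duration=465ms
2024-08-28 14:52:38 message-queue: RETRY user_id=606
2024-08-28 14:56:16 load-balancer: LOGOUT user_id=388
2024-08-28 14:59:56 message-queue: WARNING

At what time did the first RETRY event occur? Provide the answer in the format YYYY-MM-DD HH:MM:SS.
2024-08-28 14:11:28

To find the first event:

1. Filter for all RETRY events
2. Sort by timestamp
3. Select the first one
4. Timestamp: 2024-08-28 14:11:28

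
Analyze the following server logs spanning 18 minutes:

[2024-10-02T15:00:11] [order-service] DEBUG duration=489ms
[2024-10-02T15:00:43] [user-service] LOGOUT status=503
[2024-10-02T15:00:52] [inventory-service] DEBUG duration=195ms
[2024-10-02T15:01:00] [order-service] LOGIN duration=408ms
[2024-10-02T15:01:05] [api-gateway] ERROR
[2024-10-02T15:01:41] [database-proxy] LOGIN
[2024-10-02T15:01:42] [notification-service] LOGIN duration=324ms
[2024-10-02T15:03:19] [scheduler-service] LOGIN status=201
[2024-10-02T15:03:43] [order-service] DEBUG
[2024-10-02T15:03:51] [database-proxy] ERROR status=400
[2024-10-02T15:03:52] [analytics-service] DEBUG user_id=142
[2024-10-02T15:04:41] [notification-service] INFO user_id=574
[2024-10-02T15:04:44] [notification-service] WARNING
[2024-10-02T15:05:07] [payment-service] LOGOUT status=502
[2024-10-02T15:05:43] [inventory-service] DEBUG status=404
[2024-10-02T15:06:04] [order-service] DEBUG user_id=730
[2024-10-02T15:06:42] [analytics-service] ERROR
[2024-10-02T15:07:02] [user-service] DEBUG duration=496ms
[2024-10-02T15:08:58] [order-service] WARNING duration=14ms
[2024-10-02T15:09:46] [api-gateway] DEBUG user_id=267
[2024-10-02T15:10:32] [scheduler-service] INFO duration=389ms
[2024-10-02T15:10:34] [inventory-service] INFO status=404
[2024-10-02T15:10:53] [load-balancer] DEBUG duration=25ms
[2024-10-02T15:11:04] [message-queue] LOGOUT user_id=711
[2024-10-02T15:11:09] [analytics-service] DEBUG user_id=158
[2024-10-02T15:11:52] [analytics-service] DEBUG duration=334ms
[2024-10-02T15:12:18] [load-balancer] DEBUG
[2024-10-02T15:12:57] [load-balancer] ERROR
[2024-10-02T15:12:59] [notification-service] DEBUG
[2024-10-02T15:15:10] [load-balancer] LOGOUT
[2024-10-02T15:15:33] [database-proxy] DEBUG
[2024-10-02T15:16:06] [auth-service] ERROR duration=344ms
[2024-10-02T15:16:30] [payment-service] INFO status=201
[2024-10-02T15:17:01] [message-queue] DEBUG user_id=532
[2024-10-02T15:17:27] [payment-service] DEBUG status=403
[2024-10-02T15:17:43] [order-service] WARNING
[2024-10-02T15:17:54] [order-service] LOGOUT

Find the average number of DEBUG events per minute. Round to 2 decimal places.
0.89

To calculate the rate:

1. Count total DEBUG events: 16
2. Total time period: 18 minutes
3. Rate = 16 / 18 = 0.89 events per minute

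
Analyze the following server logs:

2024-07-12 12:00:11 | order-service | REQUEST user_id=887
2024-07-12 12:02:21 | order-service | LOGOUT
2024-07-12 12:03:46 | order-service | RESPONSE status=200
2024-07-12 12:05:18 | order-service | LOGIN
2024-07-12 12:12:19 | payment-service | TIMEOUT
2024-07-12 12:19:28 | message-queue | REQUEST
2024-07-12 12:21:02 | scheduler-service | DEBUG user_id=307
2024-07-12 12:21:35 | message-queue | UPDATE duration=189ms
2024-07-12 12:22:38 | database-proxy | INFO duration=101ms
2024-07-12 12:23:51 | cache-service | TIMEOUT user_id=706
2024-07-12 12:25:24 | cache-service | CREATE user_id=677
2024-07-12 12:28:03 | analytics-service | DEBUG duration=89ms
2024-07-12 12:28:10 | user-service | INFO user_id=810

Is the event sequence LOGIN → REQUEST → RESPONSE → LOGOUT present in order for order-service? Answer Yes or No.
No

To verify sequence order:

1. Find all events in sequence LOGIN → REQUEST → RESPONSE → LOGOUT for order-service
2. Extract their timestamps
3. Check if timestamps are in ascending order
4. Result: No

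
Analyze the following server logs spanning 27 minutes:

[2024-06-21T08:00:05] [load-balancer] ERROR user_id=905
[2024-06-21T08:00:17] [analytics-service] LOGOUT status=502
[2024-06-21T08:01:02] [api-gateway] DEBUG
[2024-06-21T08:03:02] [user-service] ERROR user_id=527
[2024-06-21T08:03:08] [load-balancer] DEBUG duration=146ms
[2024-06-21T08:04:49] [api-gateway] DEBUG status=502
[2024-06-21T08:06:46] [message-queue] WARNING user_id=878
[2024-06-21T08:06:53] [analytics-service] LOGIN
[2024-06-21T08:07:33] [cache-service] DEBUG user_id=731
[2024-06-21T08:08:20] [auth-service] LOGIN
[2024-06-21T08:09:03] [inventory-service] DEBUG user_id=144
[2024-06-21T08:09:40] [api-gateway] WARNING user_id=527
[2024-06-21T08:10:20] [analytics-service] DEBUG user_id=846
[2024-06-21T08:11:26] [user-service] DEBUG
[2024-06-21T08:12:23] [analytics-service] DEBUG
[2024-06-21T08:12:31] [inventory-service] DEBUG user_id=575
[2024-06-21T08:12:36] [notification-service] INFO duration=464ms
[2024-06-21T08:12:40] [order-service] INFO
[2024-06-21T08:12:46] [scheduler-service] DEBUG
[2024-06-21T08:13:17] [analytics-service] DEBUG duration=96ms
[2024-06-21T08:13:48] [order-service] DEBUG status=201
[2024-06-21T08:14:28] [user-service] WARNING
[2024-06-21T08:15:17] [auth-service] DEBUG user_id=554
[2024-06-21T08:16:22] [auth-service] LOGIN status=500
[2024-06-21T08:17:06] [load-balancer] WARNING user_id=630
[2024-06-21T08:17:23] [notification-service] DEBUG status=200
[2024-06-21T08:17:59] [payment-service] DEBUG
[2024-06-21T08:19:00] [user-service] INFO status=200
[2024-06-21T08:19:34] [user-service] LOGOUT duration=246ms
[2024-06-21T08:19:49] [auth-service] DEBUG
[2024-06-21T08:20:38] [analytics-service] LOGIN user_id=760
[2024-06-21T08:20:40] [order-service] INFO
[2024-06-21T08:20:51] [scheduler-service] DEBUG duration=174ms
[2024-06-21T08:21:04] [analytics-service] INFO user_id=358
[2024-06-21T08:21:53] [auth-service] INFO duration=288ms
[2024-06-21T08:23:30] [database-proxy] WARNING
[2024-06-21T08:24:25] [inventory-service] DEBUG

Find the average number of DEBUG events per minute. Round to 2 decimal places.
0.67

To calculate the rate:

1. Count total DEBUG events: 18
2. Total time period: 27 minutes
3. Rate = 18 / 27 = 0.67 events per minute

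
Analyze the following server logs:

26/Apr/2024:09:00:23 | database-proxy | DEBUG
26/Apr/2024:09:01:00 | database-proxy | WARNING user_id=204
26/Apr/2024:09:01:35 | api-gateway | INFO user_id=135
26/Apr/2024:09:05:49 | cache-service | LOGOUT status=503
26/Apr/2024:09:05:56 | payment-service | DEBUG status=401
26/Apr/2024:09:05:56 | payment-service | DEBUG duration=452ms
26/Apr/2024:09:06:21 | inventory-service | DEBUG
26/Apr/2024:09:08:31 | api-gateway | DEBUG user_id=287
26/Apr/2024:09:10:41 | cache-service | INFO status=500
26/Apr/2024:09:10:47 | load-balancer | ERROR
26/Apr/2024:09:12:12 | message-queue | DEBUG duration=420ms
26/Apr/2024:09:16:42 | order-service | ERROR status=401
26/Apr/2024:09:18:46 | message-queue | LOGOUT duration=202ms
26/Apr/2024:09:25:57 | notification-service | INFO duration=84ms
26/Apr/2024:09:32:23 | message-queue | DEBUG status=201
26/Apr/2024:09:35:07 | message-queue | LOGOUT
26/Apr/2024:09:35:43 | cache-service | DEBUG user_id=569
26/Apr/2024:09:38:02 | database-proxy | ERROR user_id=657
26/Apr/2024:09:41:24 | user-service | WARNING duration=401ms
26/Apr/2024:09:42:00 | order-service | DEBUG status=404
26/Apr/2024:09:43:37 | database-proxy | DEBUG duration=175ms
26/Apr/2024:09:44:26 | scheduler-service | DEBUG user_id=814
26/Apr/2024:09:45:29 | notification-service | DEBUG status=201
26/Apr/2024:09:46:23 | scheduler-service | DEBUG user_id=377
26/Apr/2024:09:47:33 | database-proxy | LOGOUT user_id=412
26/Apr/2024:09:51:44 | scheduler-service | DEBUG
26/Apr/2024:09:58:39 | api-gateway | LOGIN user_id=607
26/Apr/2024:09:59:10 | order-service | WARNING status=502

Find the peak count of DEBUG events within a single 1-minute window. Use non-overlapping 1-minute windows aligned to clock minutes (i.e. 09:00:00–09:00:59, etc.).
2

To find the burst window:

1. Divide the log period into non-overlapping 1-minute windows starting at 09:00
2. Count DEBUG events in each window
3. Find the window with maximum count
4. Maximum events in a window: 2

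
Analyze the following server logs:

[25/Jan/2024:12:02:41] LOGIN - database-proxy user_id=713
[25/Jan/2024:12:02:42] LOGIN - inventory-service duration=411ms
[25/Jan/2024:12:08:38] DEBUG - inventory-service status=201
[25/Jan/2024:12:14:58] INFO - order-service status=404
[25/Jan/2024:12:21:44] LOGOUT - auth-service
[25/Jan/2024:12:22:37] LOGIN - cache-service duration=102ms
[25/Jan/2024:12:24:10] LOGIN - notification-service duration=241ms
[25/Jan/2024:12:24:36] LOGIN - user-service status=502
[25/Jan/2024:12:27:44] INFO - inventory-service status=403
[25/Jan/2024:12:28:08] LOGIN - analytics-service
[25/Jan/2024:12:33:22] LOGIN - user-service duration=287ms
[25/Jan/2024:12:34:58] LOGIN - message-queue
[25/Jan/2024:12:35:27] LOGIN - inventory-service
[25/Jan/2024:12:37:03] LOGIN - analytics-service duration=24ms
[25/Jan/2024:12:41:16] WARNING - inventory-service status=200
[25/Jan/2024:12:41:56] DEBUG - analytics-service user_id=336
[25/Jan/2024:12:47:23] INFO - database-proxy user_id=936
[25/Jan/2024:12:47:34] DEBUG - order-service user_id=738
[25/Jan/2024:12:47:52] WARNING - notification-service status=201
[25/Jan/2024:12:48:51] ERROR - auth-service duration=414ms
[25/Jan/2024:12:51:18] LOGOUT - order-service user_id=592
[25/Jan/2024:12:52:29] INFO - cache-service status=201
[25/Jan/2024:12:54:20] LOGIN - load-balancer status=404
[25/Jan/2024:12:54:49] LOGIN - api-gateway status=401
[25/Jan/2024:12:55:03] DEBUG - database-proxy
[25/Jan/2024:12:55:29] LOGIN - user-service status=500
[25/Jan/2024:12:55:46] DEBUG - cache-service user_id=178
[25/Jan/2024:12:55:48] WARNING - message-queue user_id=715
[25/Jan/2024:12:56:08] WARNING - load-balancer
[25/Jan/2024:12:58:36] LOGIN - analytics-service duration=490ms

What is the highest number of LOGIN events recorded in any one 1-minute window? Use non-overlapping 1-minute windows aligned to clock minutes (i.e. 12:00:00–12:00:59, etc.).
2

To find the burst window:

1. Divide the log period into non-overlapping 1-minute windows starting at 12:00
2. Count LOGIN events in each window
3. Find the window with maximum count
4. Maximum events in a window: 2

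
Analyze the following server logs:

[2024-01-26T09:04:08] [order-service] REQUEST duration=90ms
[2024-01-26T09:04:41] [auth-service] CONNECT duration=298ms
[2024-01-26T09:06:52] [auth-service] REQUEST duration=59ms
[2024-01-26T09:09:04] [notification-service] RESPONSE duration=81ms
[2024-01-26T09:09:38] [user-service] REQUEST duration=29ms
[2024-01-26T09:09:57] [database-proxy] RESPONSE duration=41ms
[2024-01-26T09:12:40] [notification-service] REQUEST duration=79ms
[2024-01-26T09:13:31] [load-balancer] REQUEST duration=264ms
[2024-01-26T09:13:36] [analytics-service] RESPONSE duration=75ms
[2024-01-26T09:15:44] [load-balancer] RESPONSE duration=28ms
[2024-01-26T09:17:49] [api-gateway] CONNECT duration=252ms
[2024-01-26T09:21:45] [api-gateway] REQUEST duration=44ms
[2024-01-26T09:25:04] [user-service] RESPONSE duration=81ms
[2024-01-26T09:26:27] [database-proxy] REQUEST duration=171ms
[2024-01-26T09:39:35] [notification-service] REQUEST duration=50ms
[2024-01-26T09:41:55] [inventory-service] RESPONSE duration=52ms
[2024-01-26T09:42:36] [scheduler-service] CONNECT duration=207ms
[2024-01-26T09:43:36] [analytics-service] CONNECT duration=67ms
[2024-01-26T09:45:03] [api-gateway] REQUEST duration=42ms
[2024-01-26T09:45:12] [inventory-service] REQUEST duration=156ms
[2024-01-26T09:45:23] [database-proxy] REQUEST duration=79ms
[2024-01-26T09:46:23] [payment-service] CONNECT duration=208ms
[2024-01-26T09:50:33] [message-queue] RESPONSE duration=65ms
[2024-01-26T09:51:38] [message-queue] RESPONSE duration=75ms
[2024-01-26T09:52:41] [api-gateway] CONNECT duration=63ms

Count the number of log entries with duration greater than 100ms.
7

To count timeouts:

1. Threshold: 100ms
2. Extract duration from each log entry
3. Count entries where duration > 100
4. Timeout count: 7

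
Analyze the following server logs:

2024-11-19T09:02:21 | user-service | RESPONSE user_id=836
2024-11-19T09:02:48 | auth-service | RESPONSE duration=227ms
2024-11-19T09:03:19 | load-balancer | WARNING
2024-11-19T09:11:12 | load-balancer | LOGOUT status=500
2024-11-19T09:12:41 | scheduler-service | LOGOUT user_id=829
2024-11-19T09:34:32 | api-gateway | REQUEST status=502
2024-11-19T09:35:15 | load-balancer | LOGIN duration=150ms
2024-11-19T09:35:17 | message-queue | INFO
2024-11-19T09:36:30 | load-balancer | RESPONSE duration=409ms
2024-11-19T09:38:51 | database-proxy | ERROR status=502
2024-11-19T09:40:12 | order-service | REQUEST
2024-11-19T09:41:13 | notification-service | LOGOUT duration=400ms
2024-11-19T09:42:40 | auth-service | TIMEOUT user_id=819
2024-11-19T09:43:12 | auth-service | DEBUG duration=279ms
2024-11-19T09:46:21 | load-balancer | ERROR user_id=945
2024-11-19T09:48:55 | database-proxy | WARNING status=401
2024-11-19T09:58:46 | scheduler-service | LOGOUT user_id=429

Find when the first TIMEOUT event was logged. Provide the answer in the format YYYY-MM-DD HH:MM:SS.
2024-11-19 09:42:40

To find the first event:

1. Filter for all TIMEOUT events
2. Sort by timestamp
3. Select the first one
4. Timestamp: 2024-11-19 09:42:40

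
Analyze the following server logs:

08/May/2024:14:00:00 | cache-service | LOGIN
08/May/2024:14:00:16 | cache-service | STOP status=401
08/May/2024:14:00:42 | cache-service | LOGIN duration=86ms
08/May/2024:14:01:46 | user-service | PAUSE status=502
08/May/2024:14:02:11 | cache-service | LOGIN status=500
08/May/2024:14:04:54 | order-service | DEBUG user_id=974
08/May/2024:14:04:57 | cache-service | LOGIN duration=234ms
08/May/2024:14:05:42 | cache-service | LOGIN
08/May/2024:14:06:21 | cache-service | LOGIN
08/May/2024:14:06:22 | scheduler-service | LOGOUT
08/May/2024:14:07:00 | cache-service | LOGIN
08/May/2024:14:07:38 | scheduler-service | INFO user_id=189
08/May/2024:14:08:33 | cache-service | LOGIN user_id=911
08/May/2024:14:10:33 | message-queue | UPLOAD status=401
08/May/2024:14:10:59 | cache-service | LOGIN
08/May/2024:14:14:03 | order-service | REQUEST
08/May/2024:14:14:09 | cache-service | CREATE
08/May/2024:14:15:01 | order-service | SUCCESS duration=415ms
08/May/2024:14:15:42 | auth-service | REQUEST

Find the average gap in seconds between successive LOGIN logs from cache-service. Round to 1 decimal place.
82.4

To calculate average interval:

1. Find all LOGIN events for cache-service in order
2. Calculate time gaps between consecutive events
3. Compute mean of gaps: 659 / 8 = 82.4 seconds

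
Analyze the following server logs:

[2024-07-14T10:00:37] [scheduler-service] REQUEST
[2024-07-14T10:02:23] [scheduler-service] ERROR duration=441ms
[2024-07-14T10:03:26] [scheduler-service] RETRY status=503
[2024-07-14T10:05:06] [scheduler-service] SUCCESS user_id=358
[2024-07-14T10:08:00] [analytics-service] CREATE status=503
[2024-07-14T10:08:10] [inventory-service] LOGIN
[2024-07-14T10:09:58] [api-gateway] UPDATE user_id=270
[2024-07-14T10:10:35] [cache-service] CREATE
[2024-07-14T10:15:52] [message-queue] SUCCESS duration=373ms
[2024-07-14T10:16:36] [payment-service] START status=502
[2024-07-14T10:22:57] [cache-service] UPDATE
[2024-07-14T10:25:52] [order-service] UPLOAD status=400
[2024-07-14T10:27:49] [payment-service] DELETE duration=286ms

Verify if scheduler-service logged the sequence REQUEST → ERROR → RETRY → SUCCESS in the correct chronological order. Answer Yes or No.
Yes

To verify sequence order:

1. Find all events in sequence REQUEST → ERROR → RETRY → SUCCESS for scheduler-service
2. Extract their timestamps
3. Check if timestamps are in ascending order
4. Result: Yes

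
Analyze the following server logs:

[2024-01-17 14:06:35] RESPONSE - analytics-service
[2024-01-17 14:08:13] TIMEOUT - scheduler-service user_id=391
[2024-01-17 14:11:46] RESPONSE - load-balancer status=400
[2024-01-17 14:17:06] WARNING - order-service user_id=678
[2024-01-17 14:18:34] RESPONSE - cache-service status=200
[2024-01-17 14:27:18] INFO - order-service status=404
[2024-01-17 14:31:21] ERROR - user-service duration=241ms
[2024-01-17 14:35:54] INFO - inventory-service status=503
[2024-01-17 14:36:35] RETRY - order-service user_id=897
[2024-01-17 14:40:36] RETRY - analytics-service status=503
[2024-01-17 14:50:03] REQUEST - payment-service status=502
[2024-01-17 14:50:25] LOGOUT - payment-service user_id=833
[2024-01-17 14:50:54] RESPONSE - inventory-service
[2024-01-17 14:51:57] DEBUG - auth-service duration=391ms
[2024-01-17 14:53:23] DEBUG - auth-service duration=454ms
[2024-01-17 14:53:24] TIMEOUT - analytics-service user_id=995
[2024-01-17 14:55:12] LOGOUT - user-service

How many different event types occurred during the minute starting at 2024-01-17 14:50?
3

To count unique event types:

1. Filter events in the minute starting at 2024-01-17 14:50
2. Extract event types from matching entries
3. Count unique types: 3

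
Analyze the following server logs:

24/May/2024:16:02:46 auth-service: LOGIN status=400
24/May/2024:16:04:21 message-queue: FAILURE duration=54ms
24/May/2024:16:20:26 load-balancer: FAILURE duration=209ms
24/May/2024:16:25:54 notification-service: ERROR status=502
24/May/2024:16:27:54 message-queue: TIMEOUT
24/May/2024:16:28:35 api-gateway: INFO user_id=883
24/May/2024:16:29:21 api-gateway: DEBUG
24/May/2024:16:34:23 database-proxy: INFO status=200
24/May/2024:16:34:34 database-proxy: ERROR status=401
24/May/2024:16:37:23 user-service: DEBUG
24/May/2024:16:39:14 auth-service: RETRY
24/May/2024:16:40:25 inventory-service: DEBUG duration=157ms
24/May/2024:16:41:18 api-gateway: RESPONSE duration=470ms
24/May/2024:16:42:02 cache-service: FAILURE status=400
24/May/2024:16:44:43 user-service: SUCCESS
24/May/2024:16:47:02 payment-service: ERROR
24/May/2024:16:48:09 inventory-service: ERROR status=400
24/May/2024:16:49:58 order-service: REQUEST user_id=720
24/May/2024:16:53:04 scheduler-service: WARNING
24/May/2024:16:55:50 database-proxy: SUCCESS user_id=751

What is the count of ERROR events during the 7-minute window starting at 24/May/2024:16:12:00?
0

To count events in the time window:

1. Window boundaries: 24/May/2024:16:12:00 to 24/May/2024:16:19:00
2. Filter for ERROR events within this window
3. Count matching events: 0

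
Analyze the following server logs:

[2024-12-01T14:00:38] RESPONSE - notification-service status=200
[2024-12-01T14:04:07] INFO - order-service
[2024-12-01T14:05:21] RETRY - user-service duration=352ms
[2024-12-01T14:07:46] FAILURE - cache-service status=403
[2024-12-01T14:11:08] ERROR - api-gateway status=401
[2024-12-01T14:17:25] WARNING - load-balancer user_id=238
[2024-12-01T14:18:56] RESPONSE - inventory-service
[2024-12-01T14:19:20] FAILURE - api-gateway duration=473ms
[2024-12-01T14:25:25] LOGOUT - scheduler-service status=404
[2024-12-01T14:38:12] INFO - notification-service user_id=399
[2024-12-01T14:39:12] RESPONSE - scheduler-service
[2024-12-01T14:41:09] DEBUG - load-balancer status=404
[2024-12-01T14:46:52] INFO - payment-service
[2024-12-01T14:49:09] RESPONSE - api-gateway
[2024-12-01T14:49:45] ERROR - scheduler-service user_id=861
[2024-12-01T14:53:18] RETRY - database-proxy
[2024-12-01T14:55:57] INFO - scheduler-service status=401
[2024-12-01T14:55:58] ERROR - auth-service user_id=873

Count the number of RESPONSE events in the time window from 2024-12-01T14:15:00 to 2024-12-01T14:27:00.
1

To count events in the time window:

1. Window boundaries: 2024-12-01T14:15:00 to 2024-12-01T14:27:00
2. Filter for RESPONSE events within this window
3. Count matching events: 1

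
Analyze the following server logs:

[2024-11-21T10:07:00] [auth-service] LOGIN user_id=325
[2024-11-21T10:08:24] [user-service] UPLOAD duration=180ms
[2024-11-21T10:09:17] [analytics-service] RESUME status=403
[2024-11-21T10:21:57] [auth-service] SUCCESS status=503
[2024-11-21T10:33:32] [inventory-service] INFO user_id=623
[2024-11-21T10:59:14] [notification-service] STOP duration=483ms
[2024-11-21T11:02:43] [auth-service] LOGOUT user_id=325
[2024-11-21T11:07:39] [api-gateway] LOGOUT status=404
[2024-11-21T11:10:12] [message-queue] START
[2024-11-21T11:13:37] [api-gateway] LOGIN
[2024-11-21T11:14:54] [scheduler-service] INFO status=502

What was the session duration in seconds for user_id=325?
3343

To calculate session duration:

1. Find LOGIN event for user_id=325: 2024-11-21T10:07:00
2. Find LOGOUT event for user_id=325: 2024-11-21T11:02:43
3. Session duration: 2024-11-21T11:02:43 - 2024-11-21T10:07:00 = 3343 seconds (55 minutes)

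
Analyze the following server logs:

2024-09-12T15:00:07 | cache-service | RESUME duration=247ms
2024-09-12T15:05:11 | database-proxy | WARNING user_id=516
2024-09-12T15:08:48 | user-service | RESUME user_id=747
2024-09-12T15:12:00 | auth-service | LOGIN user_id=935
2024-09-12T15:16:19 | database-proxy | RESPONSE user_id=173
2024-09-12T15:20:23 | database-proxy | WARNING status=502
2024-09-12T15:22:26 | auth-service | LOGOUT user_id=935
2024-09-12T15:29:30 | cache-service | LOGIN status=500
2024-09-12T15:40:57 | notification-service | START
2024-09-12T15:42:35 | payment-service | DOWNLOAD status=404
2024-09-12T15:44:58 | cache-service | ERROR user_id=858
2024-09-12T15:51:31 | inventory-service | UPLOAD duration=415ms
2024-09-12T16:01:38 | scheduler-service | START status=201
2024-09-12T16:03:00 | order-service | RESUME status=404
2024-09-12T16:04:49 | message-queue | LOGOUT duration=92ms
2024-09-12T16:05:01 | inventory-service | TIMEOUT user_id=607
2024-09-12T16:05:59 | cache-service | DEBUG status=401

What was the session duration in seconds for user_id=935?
626

To calculate session duration:

1. Find LOGIN event for user_id=935: 2024-09-12T15:12:00
2. Find LOGOUT event for user_id=935: 2024-09-12T15:22:26
3. Session duration: 2024-09-12T15:22:26 - 2024-09-12T15:12:00 = 626 seconds (10 minutes)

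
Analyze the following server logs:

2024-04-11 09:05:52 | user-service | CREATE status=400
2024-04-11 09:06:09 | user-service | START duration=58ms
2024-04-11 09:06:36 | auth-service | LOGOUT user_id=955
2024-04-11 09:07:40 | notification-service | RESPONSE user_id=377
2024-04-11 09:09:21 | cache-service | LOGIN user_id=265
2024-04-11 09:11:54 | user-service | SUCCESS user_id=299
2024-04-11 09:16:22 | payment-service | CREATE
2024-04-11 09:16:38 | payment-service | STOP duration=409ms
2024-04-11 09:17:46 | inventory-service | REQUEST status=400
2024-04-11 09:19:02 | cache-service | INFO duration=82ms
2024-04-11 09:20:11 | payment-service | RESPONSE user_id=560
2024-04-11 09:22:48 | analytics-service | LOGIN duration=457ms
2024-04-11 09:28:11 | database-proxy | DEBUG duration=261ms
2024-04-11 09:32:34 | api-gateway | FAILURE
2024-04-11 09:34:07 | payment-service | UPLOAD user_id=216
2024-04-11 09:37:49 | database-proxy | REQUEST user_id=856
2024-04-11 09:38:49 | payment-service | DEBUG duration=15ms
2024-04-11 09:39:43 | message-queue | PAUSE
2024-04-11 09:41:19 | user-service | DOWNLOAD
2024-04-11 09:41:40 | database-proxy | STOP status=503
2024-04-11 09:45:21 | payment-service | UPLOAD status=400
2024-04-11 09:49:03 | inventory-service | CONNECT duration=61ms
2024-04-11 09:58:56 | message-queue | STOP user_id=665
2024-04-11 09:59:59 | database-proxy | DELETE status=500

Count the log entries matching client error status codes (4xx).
3

To find matching entries:

1. Pattern to match: client error status codes (4xx)
2. Scan each log entry for the pattern
3. Count matches: 3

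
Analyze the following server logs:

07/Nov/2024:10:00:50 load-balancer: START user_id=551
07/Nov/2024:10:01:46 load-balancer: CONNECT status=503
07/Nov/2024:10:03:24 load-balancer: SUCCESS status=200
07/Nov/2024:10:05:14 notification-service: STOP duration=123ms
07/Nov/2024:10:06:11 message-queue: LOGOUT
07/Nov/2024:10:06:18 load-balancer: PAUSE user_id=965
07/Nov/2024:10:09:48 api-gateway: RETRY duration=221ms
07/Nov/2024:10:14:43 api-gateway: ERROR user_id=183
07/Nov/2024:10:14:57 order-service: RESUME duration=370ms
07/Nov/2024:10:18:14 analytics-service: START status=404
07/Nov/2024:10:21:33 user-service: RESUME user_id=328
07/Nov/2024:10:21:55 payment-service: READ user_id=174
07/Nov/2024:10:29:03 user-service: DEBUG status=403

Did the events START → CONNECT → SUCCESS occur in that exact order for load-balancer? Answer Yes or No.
Yes

To verify sequence order:

1. Find all events in sequence START → CONNECT → SUCCESS for load-balancer
2. Extract their timestamps
3. Check if timestamps are in ascending order
4. Result: Yes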